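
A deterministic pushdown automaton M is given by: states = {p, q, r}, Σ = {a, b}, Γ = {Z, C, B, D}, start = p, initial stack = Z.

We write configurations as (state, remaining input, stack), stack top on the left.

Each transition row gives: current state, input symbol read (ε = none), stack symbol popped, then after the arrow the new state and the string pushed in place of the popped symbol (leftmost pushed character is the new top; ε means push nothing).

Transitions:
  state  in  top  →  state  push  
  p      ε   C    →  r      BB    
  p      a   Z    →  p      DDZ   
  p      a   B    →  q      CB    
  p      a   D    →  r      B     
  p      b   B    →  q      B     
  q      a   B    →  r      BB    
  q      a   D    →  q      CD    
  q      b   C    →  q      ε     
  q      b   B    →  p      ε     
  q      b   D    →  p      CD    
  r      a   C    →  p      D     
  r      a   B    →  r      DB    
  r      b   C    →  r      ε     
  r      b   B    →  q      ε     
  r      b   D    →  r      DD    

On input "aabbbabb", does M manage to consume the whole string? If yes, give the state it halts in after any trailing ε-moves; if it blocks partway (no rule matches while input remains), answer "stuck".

p

(p, aabbbabb, Z)
  read a, top Z: go to p, push DDZ → (p, abbbabb, DDZ)
  read a, top D: go to r, push B → (r, bbbabb, BDZ)
  read b, top B: go to q, push ε → (q, bbabb, DZ)
  read b, top D: go to p, push CD → (p, babb, CDZ)
  ε-move, top C: go to r, push BB → (r, babb, BBDZ)
  read b, top B: go to q, push ε → (q, abb, BDZ)
  read a, top B: go to r, push BB → (r, bb, BBDZ)
  read b, top B: go to q, push ε → (q, b, BDZ)
  read b, top B: go to p, push ε → (p, ε, DZ)
All input consumed; M is in state p.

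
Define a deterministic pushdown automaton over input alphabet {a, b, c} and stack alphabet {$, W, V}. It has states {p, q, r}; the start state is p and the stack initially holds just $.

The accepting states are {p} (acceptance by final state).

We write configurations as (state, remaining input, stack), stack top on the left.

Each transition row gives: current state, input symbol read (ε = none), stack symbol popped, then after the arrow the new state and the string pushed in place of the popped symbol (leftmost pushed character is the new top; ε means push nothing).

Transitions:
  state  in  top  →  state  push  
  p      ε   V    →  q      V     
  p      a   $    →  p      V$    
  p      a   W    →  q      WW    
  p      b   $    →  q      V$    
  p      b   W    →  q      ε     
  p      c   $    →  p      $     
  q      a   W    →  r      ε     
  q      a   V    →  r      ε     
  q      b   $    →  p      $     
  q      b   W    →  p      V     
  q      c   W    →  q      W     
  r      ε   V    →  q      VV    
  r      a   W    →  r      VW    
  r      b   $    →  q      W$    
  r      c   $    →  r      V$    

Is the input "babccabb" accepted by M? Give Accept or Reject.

Accept

(p, babccabb, $)
  read b, top $: go to q, push V$ → (q, abccabb, V$)
  read a, top V: go to r, push ε → (r, bccabb, $)
  read b, top $: go to q, push W$ → (q, ccabb, W$)
  read c, top W: go to q, push W → (q, cabb, W$)
  read c, top W: go to q, push W → (q, abb, W$)
  read a, top W: go to r, push ε → (r, bb, $)
  read b, top $: go to q, push W$ → (q, b, W$)
  read b, top W: go to p, push V → (p, ε, V$)
All input consumed; state p ∈ F.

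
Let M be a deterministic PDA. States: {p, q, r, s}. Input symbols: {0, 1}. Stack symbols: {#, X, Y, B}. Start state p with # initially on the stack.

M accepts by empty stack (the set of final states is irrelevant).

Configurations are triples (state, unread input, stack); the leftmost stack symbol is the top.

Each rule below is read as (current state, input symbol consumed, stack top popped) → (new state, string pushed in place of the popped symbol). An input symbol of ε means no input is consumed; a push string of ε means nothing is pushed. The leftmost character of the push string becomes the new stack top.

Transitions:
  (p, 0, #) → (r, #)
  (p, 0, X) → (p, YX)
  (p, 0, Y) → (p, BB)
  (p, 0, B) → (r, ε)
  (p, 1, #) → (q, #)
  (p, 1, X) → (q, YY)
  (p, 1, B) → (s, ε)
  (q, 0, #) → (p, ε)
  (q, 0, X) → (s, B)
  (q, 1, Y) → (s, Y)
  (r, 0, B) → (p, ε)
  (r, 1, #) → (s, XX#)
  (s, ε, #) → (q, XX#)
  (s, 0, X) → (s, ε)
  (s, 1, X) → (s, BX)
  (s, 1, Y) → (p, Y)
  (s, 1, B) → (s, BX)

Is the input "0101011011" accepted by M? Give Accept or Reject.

Reject

(p, 0101011011, #)
  read 0, top #: go to r, push # → (r, 101011011, #)
  read 1, top #: go to s, push XX# → (s, 01011011, XX#)
  read 0, top X: go to s, push ε → (s, 1011011, X#)
  read 1, top X: go to s, push BX → (s, 011011, BX#)
No transition applies at (s, 011011, BX#); input not fully consumed.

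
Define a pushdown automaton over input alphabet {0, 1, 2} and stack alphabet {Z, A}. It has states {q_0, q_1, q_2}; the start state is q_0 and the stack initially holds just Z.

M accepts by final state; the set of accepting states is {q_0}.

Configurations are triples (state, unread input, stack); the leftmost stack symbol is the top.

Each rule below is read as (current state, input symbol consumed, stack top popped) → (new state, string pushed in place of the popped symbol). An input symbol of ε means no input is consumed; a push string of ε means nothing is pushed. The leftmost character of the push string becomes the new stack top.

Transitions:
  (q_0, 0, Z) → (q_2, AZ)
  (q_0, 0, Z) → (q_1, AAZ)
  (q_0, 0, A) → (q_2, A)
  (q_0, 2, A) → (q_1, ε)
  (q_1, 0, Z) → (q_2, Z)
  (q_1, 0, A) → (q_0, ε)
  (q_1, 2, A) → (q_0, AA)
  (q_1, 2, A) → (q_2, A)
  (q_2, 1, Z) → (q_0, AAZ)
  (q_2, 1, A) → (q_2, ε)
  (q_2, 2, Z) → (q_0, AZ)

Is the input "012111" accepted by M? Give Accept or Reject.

Reject

No computation consumes all input and reaches a final state.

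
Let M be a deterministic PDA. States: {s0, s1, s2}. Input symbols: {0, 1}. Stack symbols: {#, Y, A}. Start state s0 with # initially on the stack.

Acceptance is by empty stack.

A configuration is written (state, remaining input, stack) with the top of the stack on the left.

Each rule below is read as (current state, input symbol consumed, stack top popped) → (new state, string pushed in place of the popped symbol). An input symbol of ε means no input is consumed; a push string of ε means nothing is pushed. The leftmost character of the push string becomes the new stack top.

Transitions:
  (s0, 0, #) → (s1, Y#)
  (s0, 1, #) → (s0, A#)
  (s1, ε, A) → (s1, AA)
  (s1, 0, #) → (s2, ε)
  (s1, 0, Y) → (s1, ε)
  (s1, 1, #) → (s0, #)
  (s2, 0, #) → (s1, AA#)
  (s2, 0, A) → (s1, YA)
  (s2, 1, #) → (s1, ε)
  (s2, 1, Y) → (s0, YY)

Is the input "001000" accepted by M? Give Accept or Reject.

Accept

(s0, 001000, #)
  read 0, top #: go to s1, push Y# → (s1, 01000, Y#)
  read 0, top Y: go to s1, push ε → (s1, 1000, #)
  read 1, top #: go to s0, push # → (s0, 000, #)
  read 0, top #: go to s1, push Y# → (s1, 00, Y#)
  read 0, top Y: go to s1, push ε → (s1, 0, #)
  read 0, top #: go to s2, push ε → (s2, ε, ε)
All input consumed and the stack is empty.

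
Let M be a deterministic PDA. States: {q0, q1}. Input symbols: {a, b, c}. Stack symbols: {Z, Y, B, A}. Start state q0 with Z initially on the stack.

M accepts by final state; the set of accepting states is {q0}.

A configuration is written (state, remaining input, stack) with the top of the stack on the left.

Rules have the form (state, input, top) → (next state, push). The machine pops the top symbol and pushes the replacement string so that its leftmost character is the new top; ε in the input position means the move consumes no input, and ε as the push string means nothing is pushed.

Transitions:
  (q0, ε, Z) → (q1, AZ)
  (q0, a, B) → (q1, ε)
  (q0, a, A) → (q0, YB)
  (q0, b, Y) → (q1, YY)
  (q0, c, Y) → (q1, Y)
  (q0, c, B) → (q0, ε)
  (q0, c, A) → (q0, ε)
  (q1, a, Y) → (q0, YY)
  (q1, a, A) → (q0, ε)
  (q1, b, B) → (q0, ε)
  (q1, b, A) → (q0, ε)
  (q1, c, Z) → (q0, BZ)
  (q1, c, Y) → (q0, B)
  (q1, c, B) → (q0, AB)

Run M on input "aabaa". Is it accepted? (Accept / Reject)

Accept

(q0, aabaa, Z) ⊢ (q1, aabaa, AZ) ⊢ (q0, abaa, Z) ⊢ (q1, abaa, AZ) ⊢ (q0, baa, Z) ⊢ (q1, baa, AZ) ⊢ (q0, aa, Z) ⊢ (q1, aa, AZ) ⊢ (q0, a, Z) ⊢ (q1, a, AZ) ⊢ (q0, ε, Z)
All input consumed; state q0 ∈ F.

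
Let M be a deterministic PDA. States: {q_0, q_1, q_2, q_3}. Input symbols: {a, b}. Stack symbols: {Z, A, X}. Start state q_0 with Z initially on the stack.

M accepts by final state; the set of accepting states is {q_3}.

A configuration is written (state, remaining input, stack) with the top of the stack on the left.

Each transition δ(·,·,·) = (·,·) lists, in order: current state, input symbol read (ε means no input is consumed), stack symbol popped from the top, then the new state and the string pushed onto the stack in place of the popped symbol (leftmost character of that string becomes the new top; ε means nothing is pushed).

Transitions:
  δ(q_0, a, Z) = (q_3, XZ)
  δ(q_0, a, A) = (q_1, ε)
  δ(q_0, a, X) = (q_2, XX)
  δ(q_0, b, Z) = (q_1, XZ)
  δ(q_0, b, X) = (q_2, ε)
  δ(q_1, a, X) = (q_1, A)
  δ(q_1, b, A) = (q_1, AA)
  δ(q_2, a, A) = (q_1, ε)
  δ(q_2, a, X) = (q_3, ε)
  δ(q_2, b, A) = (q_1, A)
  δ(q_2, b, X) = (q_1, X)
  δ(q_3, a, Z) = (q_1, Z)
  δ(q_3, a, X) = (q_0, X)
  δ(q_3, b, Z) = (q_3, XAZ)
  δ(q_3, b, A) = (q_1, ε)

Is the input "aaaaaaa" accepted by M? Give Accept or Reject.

(q_0, aaaaaaa, Z) ⊢ (q_3, aaaaaa, XZ) ⊢ (q_0, aaaaa, XZ) ⊢ (q_2, aaaa, XXZ) ⊢ (q_3, aaa, XZ) ⊢ (q_0, aa, XZ) ⊢ (q_2, a, XXZ) ⊢ (q_3, ε, XZ)
All input consumed; state q_3 ∈ F.

Accept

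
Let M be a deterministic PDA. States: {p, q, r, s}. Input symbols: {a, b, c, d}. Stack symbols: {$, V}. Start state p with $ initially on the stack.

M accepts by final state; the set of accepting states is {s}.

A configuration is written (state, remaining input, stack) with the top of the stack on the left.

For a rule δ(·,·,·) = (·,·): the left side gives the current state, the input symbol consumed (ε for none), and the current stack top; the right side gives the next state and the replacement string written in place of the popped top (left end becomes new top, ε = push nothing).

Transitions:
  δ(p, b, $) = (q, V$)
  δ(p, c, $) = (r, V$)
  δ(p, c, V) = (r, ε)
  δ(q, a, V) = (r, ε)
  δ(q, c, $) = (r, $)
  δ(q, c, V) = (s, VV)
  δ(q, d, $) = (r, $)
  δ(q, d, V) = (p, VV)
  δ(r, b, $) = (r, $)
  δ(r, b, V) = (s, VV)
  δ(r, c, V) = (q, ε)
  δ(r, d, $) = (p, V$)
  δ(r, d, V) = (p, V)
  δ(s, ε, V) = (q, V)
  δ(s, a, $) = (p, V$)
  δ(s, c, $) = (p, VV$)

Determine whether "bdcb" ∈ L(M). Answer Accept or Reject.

Accept

(p, bdcb, $)
  read b, top $: go to q, push V$ → (q, dcb, V$)
  read d, top V: go to p, push VV → (p, cb, VV$)
  read c, top V: go to r, push ε → (r, b, V$)
  read b, top V: go to s, push VV → (s, ε, VV$)
All input consumed; state s ∈ F.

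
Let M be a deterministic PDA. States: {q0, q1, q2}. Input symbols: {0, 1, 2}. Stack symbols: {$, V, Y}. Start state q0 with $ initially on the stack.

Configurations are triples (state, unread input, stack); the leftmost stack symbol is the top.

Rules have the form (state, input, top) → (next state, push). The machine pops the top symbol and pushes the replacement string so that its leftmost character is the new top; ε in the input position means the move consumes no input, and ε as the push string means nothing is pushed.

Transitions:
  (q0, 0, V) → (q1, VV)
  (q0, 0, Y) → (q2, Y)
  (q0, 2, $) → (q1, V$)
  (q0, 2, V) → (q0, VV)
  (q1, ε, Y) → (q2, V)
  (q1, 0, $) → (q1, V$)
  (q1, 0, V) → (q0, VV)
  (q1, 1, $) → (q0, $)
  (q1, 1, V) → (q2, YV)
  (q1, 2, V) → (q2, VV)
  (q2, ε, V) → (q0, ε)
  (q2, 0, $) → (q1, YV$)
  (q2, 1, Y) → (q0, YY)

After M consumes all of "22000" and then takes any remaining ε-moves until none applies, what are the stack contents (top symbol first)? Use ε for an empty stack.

(q0, 22000, $)
  read 2, top $: go to q1, push V$ → (q1, 2000, V$)
  read 2, top V: go to q2, push VV → (q2, 000, VV$)
  ε-move, top V: go to q0, push ε → (q0, 000, V$)
  read 0, top V: go to q1, push VV → (q1, 00, VV$)
  read 0, top V: go to q0, push VV → (q0, 0, VVV$)
  read 0, top V: go to q1, push VV → (q1, ε, VVVV$)
All input consumed in state q1 with stack VVVV$.

VVVV$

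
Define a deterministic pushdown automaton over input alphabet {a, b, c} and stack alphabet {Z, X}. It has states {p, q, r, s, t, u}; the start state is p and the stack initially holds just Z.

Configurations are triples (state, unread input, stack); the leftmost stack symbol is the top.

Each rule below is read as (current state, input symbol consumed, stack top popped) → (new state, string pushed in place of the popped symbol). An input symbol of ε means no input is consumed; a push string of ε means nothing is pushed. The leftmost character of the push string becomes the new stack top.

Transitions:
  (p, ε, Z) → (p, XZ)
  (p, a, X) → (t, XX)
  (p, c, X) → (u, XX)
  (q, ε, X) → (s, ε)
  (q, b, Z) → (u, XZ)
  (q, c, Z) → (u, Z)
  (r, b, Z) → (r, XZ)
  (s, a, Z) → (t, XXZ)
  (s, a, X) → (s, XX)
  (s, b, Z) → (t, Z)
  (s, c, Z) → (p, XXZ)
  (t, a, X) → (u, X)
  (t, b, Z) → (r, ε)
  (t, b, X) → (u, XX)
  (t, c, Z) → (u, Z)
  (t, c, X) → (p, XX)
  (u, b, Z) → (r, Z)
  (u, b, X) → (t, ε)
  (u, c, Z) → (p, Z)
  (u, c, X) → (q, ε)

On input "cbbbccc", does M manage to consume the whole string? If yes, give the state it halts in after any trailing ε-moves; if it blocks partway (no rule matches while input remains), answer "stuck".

(p, cbbbccc, Z) ⊢ (p, cbbbccc, XZ) ⊢ (u, bbbccc, XXZ) ⊢ (t, bbccc, XZ) ⊢ (u, bccc, XXZ) ⊢ (t, ccc, XZ) ⊢ (p, cc, XXZ) ⊢ (u, c, XXXZ) ⊢ (q, ε, XXZ) ⊢ (s, ε, XZ)
All input consumed; M is in state s.

s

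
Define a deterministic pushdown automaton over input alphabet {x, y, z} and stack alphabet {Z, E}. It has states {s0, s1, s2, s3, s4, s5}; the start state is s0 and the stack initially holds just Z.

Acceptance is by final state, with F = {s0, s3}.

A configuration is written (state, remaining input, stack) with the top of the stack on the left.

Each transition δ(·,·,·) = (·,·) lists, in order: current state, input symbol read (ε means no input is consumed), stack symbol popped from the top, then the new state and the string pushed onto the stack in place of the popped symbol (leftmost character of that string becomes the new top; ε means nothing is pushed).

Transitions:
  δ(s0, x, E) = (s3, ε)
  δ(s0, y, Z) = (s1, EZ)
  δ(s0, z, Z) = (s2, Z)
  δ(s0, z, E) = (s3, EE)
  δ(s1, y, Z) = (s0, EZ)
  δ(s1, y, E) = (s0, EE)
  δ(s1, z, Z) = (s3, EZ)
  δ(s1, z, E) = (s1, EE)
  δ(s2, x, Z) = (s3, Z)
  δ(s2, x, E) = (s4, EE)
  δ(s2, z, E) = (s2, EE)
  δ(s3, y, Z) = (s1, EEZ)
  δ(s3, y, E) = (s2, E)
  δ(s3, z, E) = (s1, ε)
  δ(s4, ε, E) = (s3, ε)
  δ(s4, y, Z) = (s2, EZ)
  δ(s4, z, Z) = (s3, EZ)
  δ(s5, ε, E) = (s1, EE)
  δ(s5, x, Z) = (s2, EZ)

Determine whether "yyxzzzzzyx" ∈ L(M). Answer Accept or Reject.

Accept

(s0, yyxzzzzzyx, Z) ⊢ (s1, yxzzzzzyx, EZ) ⊢ (s0, xzzzzzyx, EEZ) ⊢ (s3, zzzzzyx, EZ) ⊢ (s1, zzzzyx, Z) ⊢ (s3, zzzyx, EZ) ⊢ (s1, zzyx, Z) ⊢ (s3, zyx, EZ) ⊢ (s1, yx, Z) ⊢ (s0, x, EZ) ⊢ (s3, ε, Z)
All input consumed; state s3 ∈ F.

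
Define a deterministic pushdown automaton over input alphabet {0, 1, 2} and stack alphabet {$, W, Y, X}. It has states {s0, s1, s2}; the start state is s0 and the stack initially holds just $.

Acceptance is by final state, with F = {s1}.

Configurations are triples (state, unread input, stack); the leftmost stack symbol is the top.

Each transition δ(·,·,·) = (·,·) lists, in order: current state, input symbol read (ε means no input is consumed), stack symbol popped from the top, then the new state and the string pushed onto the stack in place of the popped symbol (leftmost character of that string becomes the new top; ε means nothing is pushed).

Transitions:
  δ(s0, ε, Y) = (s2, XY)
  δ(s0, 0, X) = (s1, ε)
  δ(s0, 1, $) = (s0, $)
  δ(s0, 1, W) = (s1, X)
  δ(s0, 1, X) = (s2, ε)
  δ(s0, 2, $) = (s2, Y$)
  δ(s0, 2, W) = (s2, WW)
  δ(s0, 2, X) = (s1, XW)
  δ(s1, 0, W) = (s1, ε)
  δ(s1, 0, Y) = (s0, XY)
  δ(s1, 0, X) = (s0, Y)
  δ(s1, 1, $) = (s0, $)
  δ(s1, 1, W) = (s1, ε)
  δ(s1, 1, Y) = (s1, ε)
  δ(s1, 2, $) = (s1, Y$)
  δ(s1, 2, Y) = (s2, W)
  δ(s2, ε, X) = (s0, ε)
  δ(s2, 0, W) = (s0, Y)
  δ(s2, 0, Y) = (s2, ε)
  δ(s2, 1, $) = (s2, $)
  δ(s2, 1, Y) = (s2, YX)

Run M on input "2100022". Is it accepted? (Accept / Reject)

Reject

(s0, 2100022, $)
  read 2, top $: go to s2, push Y$ → (s2, 100022, Y$)
  read 1, top Y: go to s2, push YX → (s2, 00022, YX$)
  read 0, top Y: go to s2, push ε → (s2, 0022, X$)
  ε-move, top X: go to s0, push ε → (s0, 0022, $)
No transition applies at (s0, 0022, $); input not fully consumed.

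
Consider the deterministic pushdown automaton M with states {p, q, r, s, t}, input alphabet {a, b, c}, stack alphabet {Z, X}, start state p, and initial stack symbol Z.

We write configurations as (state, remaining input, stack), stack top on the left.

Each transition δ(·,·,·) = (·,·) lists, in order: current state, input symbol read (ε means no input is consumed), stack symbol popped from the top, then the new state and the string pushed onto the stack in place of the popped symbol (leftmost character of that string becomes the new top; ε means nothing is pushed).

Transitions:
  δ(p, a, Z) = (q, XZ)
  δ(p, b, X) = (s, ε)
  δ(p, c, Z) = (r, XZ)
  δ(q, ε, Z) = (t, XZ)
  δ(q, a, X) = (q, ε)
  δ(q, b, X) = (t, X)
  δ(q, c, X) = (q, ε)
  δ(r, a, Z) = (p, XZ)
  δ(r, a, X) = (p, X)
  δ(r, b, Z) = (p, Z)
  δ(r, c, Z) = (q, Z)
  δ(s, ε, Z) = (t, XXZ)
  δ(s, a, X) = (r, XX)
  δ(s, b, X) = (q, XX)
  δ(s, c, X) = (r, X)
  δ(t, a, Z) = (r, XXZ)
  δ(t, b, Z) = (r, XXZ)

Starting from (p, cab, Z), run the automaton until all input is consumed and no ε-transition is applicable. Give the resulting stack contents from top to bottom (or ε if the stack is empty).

XXZ

(p, cab, Z)
  read c, top Z: go to r, push XZ → (r, ab, XZ)
  read a, top X: go to p, push X → (p, b, XZ)
  read b, top X: go to s, push ε → (s, ε, Z)
  ε-move, top Z: go to t, push XXZ → (t, ε, XXZ)
All input consumed in state t with stack XXZ.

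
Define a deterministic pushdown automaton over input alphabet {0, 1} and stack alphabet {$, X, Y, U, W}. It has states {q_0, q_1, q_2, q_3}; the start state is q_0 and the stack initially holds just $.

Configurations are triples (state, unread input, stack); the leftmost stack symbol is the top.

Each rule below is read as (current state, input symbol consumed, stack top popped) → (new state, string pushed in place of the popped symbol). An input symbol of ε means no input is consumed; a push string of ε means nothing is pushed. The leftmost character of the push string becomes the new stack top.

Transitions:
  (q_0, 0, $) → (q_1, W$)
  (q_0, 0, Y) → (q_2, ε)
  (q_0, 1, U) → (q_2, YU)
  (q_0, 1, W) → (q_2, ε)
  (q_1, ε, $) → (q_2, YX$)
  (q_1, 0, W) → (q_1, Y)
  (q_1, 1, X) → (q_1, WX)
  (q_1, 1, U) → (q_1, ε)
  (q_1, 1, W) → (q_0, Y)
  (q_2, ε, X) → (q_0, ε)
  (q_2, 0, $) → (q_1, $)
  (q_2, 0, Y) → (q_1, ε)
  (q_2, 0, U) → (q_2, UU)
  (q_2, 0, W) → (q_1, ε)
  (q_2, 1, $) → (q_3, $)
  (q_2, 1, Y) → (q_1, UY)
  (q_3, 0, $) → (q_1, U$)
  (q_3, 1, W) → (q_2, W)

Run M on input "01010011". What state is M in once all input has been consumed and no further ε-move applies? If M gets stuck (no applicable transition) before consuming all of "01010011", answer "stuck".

(q_0, 01010011, $)
  read 0, top $: go to q_1, push W$ → (q_1, 1010011, W$)
  read 1, top W: go to q_0, push Y → (q_0, 010011, Y$)
  read 0, top Y: go to q_2, push ε → (q_2, 10011, $)
  read 1, top $: go to q_3, push $ → (q_3, 0011, $)
  read 0, top $: go to q_1, push U$ → (q_1, 011, U$)
No transition for (q_1, 0, top U); M blocks with input 011 remaining.

stuck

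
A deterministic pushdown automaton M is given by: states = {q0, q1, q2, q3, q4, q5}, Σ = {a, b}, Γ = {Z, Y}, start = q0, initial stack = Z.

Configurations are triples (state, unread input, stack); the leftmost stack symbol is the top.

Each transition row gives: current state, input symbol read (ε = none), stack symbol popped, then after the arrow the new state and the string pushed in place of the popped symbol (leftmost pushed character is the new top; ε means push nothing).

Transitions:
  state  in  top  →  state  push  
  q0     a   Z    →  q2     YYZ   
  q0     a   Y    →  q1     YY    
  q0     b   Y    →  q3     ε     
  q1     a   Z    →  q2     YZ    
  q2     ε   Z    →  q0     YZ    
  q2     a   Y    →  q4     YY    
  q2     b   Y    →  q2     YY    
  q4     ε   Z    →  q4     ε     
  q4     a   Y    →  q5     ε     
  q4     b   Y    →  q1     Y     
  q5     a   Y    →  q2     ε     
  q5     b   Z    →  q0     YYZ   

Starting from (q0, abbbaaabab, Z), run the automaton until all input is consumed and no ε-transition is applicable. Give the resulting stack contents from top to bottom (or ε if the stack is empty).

YYYYYYZ

(q0, abbbaaabab, Z)
  read a, top Z: go to q2, push YYZ → (q2, bbbaaabab, YYZ)
  read b, top Y: go to q2, push YY → (q2, bbaaabab, YYYZ)
  read b, top Y: go to q2, push YY → (q2, baaabab, YYYYZ)
  read b, top Y: go to q2, push YY → (q2, aaabab, YYYYYZ)
  read a, top Y: go to q4, push YY → (q4, aabab, YYYYYYZ)
  read a, top Y: go to q5, push ε → (q5, abab, YYYYYZ)
  read a, top Y: go to q2, push ε → (q2, bab, YYYYZ)
  read b, top Y: go to q2, push YY → (q2, ab, YYYYYZ)
  read a, top Y: go to q4, push YY → (q4, b, YYYYYYZ)
  read b, top Y: go to q1, push Y → (q1, ε, YYYYYYZ)
All input consumed in state q1 with stack YYYYYYZ.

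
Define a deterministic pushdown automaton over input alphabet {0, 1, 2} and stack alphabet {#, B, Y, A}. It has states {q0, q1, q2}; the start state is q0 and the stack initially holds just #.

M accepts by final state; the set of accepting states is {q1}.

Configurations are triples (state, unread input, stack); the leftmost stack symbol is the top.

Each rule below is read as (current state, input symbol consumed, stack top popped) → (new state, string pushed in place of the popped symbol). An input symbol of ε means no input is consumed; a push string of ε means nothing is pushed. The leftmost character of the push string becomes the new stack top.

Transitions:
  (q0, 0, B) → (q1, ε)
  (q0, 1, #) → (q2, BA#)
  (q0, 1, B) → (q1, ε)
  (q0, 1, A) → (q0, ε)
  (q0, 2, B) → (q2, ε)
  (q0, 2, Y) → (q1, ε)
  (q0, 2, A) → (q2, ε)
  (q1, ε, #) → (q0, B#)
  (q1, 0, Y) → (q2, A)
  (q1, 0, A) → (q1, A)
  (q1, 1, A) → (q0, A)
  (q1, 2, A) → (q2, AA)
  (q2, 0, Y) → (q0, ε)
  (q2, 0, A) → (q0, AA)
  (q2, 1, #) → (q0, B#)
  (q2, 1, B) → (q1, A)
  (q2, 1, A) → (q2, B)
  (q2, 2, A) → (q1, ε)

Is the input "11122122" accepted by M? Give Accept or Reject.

(q0, 11122122, #)
  read 1, top #: go to q2, push BA# → (q2, 1122122, BA#)
  read 1, top B: go to q1, push A → (q1, 122122, AA#)
  read 1, top A: go to q0, push A → (q0, 22122, AA#)
  read 2, top A: go to q2, push ε → (q2, 2122, A#)
  read 2, top A: go to q1, push ε → (q1, 122, #)
  ε-move, top #: go to q0, push B# → (q0, 122, B#)
  read 1, top B: go to q1, push ε → (q1, 22, #)
  ε-move, top #: go to q0, push B# → (q0, 22, B#)
  read 2, top B: go to q2, push ε → (q2, 2, #)
No transition applies at (q2, 2, #); input not fully consumed.

Reject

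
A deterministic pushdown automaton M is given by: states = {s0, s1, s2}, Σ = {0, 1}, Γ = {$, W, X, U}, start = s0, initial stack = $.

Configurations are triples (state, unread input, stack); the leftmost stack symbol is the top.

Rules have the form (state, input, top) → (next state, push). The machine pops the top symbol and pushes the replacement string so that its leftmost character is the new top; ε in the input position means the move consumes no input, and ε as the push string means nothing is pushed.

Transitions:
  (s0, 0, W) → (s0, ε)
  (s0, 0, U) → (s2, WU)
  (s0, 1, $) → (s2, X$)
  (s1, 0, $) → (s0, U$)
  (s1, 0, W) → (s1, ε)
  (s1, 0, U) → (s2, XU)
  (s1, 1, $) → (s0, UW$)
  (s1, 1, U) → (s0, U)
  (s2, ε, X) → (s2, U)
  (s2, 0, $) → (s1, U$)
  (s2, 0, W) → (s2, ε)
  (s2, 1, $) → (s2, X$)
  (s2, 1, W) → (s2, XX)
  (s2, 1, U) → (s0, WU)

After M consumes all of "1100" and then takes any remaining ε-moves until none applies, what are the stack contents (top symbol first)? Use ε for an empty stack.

WU$

(s0, 1100, $) ⊢ (s2, 100, X$) ⊢ (s2, 100, U$) ⊢ (s0, 00, WU$) ⊢ (s0, 0, U$) ⊢ (s2, ε, WU$)
All input consumed in state s2 with stack WU$.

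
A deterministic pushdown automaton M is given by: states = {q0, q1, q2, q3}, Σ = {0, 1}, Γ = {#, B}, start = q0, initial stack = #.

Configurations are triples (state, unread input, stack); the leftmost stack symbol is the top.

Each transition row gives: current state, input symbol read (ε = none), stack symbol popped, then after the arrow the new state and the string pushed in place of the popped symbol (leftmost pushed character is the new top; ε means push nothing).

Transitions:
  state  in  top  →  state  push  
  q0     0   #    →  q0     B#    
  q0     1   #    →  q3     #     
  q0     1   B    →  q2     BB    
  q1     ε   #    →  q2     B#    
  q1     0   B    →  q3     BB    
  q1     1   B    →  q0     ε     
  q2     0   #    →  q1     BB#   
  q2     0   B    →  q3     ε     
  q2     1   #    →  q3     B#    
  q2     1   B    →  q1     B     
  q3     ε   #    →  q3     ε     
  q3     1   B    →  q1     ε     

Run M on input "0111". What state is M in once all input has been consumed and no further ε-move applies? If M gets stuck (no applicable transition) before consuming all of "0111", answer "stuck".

q0

(q0, 0111, #)
  read 0, top #: go to q0, push B# → (q0, 111, B#)
  read 1, top B: go to q2, push BB → (q2, 11, BB#)
  read 1, top B: go to q1, push B → (q1, 1, BB#)
  read 1, top B: go to q0, push ε → (q0, ε, B#)
All input consumed; M is in state q0.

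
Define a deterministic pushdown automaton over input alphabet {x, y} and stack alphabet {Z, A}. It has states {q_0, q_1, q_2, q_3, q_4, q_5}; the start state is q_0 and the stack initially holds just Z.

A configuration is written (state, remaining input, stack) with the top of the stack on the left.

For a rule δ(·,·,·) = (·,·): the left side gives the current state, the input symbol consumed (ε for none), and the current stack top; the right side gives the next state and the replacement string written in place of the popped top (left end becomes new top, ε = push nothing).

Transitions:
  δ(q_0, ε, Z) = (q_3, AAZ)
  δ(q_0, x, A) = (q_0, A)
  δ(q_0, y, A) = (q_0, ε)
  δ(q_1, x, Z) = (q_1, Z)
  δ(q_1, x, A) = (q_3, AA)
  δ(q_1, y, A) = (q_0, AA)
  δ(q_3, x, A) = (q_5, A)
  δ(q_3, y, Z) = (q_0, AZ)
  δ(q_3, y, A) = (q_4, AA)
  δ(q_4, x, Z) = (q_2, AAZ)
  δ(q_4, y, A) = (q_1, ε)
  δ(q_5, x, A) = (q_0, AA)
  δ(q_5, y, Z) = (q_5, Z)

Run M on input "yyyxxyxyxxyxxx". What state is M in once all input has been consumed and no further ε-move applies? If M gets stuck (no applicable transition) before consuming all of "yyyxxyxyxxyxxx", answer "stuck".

q_0

(q_0, yyyxxyxyxxyxxx, Z) ⊢ (q_3, yyyxxyxyxxyxxx, AAZ) ⊢ (q_4, yyxxyxyxxyxxx, AAAZ) ⊢ (q_1, yxxyxyxxyxxx, AAZ) ⊢ (q_0, xxyxyxxyxxx, AAAZ) ⊢ (q_0, xyxyxxyxxx, AAAZ) ⊢ (q_0, yxyxxyxxx, AAAZ) ⊢ (q_0, xyxxyxxx, AAZ) ⊢ (q_0, yxxyxxx, AAZ) ⊢ (q_0, xxyxxx, AZ) ⊢ (q_0, xyxxx, AZ) ⊢ (q_0, yxxx, AZ) ⊢ (q_0, xxx, Z) ⊢ (q_3, xxx, AAZ) ⊢ (q_5, xx, AAZ) ⊢ (q_0, x, AAAZ) ⊢ (q_0, ε, AAAZ)
All input consumed; M is in state q_0.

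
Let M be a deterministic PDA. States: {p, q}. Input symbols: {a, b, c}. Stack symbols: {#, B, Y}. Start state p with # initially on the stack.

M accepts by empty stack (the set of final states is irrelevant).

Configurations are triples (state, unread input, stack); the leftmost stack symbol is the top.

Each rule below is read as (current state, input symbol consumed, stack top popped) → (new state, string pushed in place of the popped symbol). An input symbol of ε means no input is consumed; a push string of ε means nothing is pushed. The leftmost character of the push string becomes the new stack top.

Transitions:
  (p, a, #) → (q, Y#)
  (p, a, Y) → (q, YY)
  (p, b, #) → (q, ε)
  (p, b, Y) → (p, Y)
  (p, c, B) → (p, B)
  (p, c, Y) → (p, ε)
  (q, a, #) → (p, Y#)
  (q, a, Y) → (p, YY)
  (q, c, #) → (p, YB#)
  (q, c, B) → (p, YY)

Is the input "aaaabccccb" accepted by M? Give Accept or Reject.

Accept

(p, aaaabccccb, #)
  read a, top #: go to q, push Y# → (q, aaabccccb, Y#)
  read a, top Y: go to p, push YY → (p, aabccccb, YY#)
  read a, top Y: go to q, push YY → (q, abccccb, YYY#)
  read a, top Y: go to p, push YY → (p, bccccb, YYYY#)
  read b, top Y: go to p, push Y → (p, ccccb, YYYY#)
  read c, top Y: go to p, push ε → (p, cccb, YYY#)
  read c, top Y: go to p, push ε → (p, ccb, YY#)
  read c, top Y: go to p, push ε → (p, cb, Y#)
  read c, top Y: go to p, push ε → (p, b, #)
  read b, top #: go to q, push ε → (q, ε, ε)
All input consumed and the stack is empty.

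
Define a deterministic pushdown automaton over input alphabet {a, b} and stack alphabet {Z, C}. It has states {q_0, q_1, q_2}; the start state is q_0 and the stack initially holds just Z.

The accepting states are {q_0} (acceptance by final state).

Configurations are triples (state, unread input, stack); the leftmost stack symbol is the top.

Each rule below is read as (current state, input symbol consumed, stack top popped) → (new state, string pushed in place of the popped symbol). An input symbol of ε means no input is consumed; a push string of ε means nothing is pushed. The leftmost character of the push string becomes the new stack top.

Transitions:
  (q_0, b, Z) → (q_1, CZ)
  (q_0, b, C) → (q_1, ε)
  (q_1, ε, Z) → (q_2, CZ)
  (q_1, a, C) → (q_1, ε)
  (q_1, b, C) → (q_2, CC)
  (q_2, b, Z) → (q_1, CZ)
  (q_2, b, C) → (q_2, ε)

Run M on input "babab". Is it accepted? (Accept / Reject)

Reject

(q_0, babab, Z)
  read b, top Z: go to q_1, push CZ → (q_1, abab, CZ)
  read a, top C: go to q_1, push ε → (q_1, bab, Z)
  ε-move, top Z: go to q_2, push CZ → (q_2, bab, CZ)
  read b, top C: go to q_2, push ε → (q_2, ab, Z)
No transition applies at (q_2, ab, Z); input not fully consumed.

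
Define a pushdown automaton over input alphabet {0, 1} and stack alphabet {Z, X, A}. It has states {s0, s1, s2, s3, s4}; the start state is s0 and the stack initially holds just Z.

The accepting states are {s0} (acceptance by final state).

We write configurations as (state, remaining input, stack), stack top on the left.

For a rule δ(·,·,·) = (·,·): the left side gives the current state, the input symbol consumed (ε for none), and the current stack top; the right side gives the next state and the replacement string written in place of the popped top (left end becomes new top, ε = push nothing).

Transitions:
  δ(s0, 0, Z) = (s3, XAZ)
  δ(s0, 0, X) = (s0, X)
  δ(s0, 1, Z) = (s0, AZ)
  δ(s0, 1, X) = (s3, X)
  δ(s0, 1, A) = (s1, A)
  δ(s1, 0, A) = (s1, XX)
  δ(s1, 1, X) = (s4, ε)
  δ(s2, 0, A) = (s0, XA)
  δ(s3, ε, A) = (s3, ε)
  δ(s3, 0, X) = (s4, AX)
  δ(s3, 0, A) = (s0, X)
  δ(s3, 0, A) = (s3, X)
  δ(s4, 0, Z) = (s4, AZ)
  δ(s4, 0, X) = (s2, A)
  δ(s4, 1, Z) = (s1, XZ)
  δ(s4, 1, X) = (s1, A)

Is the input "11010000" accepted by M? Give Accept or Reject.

Accept

One accepting computation: (s0, 11010000, Z) ⊢ (s0, 1010000, AZ) ⊢ (s1, 010000, AZ) ⊢ (s1, 10000, XXZ) ⊢ (s4, 0000, XZ) ⊢ (s2, 000, AZ) ⊢ (s0, 00, XAZ) ⊢ (s0, 0, XAZ) ⊢ (s0, ε, XAZ)
All input consumed and state s0 ∈ F.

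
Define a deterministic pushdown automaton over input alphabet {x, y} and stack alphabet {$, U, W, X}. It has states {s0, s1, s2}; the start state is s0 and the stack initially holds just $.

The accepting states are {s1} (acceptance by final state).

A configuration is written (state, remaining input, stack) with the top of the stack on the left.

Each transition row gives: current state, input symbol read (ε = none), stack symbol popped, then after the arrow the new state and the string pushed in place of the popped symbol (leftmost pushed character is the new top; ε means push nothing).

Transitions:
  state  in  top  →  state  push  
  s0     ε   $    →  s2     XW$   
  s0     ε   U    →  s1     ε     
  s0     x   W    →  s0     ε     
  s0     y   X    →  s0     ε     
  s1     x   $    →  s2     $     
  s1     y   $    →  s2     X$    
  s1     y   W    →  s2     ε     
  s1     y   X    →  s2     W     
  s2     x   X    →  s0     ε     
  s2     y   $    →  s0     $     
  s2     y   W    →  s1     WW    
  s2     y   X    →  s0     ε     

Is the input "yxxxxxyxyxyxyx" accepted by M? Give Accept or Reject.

Reject

(s0, yxxxxxyxyxyxyx, $)
  ε-move, top $: go to s2, push XW$ → (s2, yxxxxxyxyxyxyx, XW$)
  read y, top X: go to s0, push ε → (s0, xxxxxyxyxyxyx, W$)
  read x, top W: go to s0, push ε → (s0, xxxxyxyxyxyx, $)
  ε-move, top $: go to s2, push XW$ → (s2, xxxxyxyxyxyx, XW$)
  read x, top X: go to s0, push ε → (s0, xxxyxyxyxyx, W$)
  read x, top W: go to s0, push ε → (s0, xxyxyxyxyx, $)
  ε-move, top $: go to s2, push XW$ → (s2, xxyxyxyxyx, XW$)
  read x, top X: go to s0, push ε → (s0, xyxyxyxyx, W$)
  read x, top W: go to s0, push ε → (s0, yxyxyxyx, $)
  ε-move, top $: go to s2, push XW$ → (s2, yxyxyxyx, XW$)
  read y, top X: go to s0, push ε → (s0, xyxyxyx, W$)
  read x, top W: go to s0, push ε → (s0, yxyxyx, $)
  ε-move, top $: go to s2, push XW$ → (s2, yxyxyx, XW$)
  read y, top X: go to s0, push ε → (s0, xyxyx, W$)
  read x, top W: go to s0, push ε → (s0, yxyx, $)
  ε-move, top $: go to s2, push XW$ → (s2, yxyx, XW$)
  read y, top X: go to s0, push ε → (s0, xyx, W$)
  read x, top W: go to s0, push ε → (s0, yx, $)
  ε-move, top $: go to s2, push XW$ → (s2, yx, XW$)
  read y, top X: go to s0, push ε → (s0, x, W$)
  read x, top W: go to s0, push ε → (s0, ε, $)
  ε-move, top $: go to s2, push XW$ → (s2, ε, XW$)
All input consumed; state s2 ∉ F and no further ε-move applies.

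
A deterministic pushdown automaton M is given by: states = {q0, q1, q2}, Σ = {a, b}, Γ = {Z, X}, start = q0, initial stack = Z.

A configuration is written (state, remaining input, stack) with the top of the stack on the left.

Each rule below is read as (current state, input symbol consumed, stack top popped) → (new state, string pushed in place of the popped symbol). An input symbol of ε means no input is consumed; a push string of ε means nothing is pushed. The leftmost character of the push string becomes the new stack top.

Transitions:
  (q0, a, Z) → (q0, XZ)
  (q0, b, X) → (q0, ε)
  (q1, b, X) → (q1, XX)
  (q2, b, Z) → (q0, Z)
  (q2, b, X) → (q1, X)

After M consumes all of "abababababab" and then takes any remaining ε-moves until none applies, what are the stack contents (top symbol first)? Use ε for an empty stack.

(q0, abababababab, Z) ⊢ (q0, bababababab, XZ) ⊢ (q0, ababababab, Z) ⊢ (q0, babababab, XZ) ⊢ (q0, abababab, Z) ⊢ (q0, bababab, XZ) ⊢ (q0, ababab, Z) ⊢ (q0, babab, XZ) ⊢ (q0, abab, Z) ⊢ (q0, bab, XZ) ⊢ (q0, ab, Z) ⊢ (q0, b, XZ) ⊢ (q0, ε, Z)
All input consumed in state q0 with stack Z.

Z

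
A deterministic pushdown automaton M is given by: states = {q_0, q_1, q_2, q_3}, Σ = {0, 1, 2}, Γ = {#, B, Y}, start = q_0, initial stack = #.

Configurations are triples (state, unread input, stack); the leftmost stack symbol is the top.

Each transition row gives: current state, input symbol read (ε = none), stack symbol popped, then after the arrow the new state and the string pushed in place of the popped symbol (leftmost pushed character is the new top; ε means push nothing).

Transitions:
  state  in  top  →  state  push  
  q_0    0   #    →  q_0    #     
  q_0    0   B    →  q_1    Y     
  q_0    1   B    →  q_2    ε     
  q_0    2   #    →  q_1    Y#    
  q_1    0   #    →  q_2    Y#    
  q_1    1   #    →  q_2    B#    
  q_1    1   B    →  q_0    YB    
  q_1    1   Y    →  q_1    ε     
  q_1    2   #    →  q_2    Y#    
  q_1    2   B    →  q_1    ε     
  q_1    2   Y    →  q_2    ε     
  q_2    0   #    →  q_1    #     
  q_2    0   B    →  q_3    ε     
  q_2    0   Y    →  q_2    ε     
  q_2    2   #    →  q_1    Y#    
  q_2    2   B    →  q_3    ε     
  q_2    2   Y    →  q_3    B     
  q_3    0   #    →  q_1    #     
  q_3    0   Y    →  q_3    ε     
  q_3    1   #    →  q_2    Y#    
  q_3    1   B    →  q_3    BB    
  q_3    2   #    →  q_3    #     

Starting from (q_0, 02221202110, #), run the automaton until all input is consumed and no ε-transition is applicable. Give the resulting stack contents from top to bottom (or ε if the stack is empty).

(q_0, 02221202110, #)
  read 0, top #: go to q_0, push # → (q_0, 2221202110, #)
  read 2, top #: go to q_1, push Y# → (q_1, 221202110, Y#)
  read 2, top Y: go to q_2, push ε → (q_2, 21202110, #)
  read 2, top #: go to q_1, push Y# → (q_1, 1202110, Y#)
  read 1, top Y: go to q_1, push ε → (q_1, 202110, #)
  read 2, top #: go to q_2, push Y# → (q_2, 02110, Y#)
  read 0, top Y: go to q_2, push ε → (q_2, 2110, #)
  read 2, top #: go to q_1, push Y# → (q_1, 110, Y#)
  read 1, top Y: go to q_1, push ε → (q_1, 10, #)
  read 1, top #: go to q_2, push B# → (q_2, 0, B#)
  read 0, top B: go to q_3, push ε → (q_3, ε, #)
All input consumed in state q_3 with stack #.

#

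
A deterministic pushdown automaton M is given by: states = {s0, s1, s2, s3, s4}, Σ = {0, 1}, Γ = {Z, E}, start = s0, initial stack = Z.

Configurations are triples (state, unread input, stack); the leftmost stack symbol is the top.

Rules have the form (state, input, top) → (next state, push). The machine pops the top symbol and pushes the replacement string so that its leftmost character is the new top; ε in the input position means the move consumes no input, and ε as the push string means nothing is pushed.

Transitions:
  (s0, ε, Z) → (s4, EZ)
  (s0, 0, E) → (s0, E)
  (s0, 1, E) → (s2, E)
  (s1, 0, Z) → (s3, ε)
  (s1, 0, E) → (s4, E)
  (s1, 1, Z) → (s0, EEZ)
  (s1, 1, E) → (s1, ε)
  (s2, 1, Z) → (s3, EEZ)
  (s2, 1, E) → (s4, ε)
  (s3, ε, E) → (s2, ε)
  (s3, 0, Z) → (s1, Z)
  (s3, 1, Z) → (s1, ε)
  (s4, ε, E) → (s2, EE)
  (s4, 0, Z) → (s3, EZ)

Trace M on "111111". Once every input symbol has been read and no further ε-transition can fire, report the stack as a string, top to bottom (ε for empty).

EEZ

(s0, 111111, Z)
  ε-move, top Z: go to s4, push EZ → (s4, 111111, EZ)
  ε-move, top E: go to s2, push EE → (s2, 111111, EEZ)
  read 1, top E: go to s4, push ε → (s4, 11111, EZ)
  ε-move, top E: go to s2, push EE → (s2, 11111, EEZ)
  read 1, top E: go to s4, push ε → (s4, 1111, EZ)
  ε-move, top E: go to s2, push EE → (s2, 1111, EEZ)
  read 1, top E: go to s4, push ε → (s4, 111, EZ)
  ε-move, top E: go to s2, push EE → (s2, 111, EEZ)
  read 1, top E: go to s4, push ε → (s4, 11, EZ)
  ε-move, top E: go to s2, push EE → (s2, 11, EEZ)
  read 1, top E: go to s4, push ε → (s4, 1, EZ)
  ε-move, top E: go to s2, push EE → (s2, 1, EEZ)
  read 1, top E: go to s4, push ε → (s4, ε, EZ)
  ε-move, top E: go to s2, push EE → (s2, ε, EEZ)
All input consumed in state s2 with stack EEZ.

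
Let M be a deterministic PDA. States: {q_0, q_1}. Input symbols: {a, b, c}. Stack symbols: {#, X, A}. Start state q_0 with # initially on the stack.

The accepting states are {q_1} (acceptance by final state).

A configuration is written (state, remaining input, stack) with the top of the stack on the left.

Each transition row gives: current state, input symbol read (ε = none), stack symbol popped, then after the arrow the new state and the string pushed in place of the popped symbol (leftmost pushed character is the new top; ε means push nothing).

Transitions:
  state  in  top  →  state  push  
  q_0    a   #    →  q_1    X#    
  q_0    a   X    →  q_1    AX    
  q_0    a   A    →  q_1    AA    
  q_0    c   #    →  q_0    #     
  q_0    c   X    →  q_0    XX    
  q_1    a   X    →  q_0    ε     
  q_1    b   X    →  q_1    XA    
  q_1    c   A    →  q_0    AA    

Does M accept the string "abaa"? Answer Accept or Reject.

Accept

(q_0, abaa, #)
  read a, top #: go to q_1, push X# → (q_1, baa, X#)
  read b, top X: go to q_1, push XA → (q_1, aa, XA#)
  read a, top X: go to q_0, push ε → (q_0, a, A#)
  read a, top A: go to q_1, push AA → (q_1, ε, AA#)
All input consumed; state q_1 ∈ F.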